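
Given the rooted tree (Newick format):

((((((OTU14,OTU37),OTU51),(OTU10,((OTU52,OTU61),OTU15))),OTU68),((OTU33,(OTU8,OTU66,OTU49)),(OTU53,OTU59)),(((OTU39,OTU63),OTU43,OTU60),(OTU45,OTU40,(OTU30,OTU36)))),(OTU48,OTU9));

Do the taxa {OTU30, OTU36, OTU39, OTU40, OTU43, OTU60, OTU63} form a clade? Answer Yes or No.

The MRCA of the listed taxa subtends (((OTU39,OTU63),OTU43,OTU60),(OTU45,OTU40,(OTU30,OTU36))).
That clade also contains OTU45, which is not in the proposed group, so the group is not monophyletic.

No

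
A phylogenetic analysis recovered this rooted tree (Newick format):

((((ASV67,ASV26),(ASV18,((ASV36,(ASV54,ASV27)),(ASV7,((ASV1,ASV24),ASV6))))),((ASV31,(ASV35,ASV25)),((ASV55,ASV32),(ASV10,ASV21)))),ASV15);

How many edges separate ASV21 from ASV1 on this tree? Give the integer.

The MRCA of ASV21 and ASV1 is the node subtending (((ASV67,ASV26),(ASV18,((ASV36,(ASV54,ASV27)),(ASV7,((ASV1,ASV24),ASV6))))),((ASV31,(ASV35,ASV25)),((ASV55,ASV32),(ASV10,ASV21)))).
From ASV21 up to that node: 4 branches. From ASV1 up to the same node: 7 branches. Total: 4 + 7 = 11.

11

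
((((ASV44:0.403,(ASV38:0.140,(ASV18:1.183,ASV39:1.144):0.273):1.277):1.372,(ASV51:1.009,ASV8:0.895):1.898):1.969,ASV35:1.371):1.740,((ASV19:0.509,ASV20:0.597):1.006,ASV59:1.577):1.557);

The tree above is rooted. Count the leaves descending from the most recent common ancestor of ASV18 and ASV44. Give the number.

4

The MRCA of ASV18 and ASV44 is the node subtending (ASV44,(ASV38,(ASV18,ASV39))).
That clade contains 4 terminal taxa: ASV18, ASV38, ASV39, ASV44.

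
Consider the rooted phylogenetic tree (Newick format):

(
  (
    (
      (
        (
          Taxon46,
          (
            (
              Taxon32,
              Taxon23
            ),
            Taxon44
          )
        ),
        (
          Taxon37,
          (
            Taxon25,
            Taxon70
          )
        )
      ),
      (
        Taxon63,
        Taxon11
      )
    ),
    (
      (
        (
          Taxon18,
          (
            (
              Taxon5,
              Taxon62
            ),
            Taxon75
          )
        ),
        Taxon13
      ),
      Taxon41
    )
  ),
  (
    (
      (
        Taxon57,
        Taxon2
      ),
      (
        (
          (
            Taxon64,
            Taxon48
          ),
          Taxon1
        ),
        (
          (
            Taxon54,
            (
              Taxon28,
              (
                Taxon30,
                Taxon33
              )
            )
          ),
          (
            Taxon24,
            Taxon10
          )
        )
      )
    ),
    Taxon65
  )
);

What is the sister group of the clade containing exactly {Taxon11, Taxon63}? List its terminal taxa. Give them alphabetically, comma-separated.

Taxon23, Taxon25, Taxon32, Taxon37, Taxon44, Taxon46, Taxon70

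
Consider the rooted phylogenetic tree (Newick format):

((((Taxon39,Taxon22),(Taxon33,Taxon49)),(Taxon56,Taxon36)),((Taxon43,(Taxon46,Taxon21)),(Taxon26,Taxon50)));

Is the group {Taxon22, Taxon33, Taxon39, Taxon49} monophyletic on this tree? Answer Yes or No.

The most recent common ancestor of these taxa subtends ((Taxon39,Taxon22),(Taxon33,Taxon49)).
That clade has exactly 4 tips — every listed taxon and nothing else — so the group is monophyletic.

Yes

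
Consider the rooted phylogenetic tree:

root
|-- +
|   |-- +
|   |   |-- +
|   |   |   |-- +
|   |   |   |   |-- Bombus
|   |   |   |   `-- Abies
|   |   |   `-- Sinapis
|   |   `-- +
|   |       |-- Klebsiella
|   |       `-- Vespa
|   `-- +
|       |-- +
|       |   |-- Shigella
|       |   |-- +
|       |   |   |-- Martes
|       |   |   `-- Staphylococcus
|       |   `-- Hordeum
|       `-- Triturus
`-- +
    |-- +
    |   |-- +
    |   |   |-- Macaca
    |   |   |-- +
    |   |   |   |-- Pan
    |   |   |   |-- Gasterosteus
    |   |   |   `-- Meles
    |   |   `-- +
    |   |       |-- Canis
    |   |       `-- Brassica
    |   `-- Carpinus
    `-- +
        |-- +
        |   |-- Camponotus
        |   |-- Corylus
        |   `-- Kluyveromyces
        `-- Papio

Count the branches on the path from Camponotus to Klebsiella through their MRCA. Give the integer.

8

The MRCA of Camponotus and Klebsiella is the root of the tree.
From Camponotus up to that node: 4 branches. From Klebsiella up to the same node: 4 branches. Total: 4 + 4 = 8.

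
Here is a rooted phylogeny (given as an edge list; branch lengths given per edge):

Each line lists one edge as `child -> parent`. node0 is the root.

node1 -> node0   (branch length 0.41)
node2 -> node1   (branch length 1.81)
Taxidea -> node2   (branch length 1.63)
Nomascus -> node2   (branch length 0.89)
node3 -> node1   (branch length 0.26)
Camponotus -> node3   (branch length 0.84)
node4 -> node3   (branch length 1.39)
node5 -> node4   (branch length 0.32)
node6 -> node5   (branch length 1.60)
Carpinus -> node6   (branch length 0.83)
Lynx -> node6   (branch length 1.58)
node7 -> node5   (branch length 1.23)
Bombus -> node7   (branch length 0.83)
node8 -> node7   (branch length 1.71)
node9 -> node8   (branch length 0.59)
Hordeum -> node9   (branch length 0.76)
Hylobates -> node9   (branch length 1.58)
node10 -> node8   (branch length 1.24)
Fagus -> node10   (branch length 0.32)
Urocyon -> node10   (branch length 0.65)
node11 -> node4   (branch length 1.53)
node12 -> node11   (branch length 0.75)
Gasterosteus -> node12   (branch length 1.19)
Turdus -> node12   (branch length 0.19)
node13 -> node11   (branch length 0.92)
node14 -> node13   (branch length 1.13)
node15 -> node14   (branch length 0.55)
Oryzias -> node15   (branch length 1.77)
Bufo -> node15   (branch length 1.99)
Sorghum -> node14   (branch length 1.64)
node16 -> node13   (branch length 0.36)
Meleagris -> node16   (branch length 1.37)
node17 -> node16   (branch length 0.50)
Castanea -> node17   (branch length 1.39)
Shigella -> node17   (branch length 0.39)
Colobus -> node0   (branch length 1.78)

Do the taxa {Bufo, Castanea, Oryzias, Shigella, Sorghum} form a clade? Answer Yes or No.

The MRCA of the listed taxa subtends (((Oryzias,Bufo),Sorghum),(Meleagris,(Castanea,Shigella))).
That clade also contains Meleagris, which is not in the proposed group, so the group is not monophyletic.

No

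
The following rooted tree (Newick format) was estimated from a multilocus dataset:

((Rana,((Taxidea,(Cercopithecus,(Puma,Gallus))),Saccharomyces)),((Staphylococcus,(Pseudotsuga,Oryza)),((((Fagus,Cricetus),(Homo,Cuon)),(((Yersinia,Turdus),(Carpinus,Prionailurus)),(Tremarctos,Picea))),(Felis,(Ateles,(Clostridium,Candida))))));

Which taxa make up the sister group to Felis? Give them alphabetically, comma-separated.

Ateles, Candida, Clostridium

Felis attaches to the tree at the node subtending (Felis,(Ateles,(Clostridium,Candida))).
The other lineage descending from that same node — the sister group — is (Ateles,(Clostridium,Candida)); its 3 tips in alphabetical order are the answer.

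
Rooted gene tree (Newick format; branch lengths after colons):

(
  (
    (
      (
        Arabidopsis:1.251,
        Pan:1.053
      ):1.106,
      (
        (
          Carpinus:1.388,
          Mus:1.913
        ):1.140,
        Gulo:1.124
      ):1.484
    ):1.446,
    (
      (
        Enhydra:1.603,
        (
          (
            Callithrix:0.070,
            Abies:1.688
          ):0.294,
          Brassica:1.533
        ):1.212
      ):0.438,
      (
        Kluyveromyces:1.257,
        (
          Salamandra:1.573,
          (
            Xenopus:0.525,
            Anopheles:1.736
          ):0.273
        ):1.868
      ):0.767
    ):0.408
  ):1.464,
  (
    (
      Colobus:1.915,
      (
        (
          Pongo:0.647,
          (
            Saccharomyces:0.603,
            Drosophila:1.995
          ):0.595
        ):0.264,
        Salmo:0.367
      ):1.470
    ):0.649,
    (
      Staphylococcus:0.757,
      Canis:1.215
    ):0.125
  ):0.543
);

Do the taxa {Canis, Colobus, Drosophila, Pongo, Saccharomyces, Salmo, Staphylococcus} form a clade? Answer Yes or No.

Yes

The most recent common ancestor of these taxa subtends ((Colobus,((Pongo,(Saccharomyces,Drosophila)),Salmo)),(Staphylococcus,Canis)).
That clade has exactly 7 tips — every listed taxon and nothing else — so the group is monophyletic.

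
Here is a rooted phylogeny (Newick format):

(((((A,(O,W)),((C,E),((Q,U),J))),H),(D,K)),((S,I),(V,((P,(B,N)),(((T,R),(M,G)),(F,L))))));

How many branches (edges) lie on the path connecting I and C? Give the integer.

9

The MRCA of I and C is the root of the tree.
From I up to that node: 3 branches. From C up to the same node: 6 branches. Total: 3 + 6 = 9.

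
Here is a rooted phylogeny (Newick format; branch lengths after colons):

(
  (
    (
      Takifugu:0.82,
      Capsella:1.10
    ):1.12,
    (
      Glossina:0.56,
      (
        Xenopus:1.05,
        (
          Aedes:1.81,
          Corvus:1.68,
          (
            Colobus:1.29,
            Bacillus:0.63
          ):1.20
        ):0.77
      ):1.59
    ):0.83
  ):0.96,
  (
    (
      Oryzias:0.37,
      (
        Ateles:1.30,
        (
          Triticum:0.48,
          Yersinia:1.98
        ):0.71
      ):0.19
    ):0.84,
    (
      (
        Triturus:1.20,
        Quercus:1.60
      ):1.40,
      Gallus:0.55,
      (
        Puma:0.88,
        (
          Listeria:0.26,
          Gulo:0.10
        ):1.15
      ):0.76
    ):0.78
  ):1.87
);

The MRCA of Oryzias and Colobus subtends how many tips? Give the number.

The MRCA of Oryzias and Colobus is the root, so the clade is the entire tree.
That clade contains 18 terminal taxa: Aedes, Ateles, Bacillus, Capsella, Colobus, Corvus, Gallus, Glossina, Gulo, Listeria, Oryzias, Puma, Quercus, Takifugu, Triticum, Triturus, Xenopus, Yersinia.

18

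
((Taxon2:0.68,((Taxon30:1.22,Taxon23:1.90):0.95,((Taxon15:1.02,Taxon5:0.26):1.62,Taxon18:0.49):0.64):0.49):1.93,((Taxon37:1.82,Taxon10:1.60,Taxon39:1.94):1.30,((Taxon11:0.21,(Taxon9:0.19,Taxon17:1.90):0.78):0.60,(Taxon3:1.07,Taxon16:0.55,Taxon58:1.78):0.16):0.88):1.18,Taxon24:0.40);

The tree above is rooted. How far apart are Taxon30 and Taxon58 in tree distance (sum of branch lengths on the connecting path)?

The path runs Taxon30 → … → MRCA → … → Taxon58; the MRCA is the root of the tree.
Branch lengths along that path: 1.22 + 0.95 + 0.49 + 1.93 + 1.18 + 0.88 + 0.16 + 1.78 = 8.59.

8.59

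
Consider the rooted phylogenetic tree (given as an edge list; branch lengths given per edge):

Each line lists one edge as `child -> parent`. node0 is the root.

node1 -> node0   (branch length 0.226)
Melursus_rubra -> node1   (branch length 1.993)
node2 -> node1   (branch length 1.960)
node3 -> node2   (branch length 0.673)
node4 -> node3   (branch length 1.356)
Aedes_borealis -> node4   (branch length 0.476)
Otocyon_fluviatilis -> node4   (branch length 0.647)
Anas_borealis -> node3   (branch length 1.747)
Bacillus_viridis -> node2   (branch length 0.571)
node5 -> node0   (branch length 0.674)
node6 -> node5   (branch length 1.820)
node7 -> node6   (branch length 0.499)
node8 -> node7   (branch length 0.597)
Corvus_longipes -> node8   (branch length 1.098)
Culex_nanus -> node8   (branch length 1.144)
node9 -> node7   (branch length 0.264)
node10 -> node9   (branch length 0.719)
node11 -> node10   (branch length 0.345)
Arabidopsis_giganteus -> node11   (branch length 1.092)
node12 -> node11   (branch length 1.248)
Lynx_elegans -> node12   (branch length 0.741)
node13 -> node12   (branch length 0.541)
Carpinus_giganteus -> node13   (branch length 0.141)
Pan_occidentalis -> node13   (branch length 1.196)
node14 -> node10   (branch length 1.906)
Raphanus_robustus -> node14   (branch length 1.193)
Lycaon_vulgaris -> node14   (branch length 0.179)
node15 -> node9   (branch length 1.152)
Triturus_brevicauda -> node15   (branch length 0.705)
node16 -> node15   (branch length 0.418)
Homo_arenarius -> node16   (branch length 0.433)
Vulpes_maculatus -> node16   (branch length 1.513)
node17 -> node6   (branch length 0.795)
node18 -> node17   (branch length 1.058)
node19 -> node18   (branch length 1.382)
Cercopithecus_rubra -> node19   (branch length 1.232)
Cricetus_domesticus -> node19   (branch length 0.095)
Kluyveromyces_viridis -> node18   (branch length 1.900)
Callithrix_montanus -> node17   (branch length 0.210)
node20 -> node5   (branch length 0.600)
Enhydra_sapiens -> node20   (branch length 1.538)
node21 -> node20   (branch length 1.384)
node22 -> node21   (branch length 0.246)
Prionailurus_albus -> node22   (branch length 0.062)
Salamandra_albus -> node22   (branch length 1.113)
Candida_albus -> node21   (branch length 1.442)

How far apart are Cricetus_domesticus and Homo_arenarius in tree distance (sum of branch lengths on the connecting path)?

The path runs Cricetus_domesticus → … → MRCA → … → Homo_arenarius; the MRCA is the node subtending (((Corvus_longipes,Culex_nanus),(((Arabidopsis_giganteus,(Lynx_elegans,(Carpinus_giganteus,Pan_occidentalis))),(Raphanus_robustus,Lycaon_vulgaris)),(Triturus_brevicauda,(Homo_arenarius,Vulpes_maculatus)))),(((Cercopithecus_rubra,Cricetus_domesticus),Kluyveromyces_viridis),Callithrix_montanus)).
Branch lengths along that path: 0.095 + 1.382 + 1.058 + 0.795 + 0.499 + 0.264 + 1.152 + 0.418 + 0.433 = 6.096.

6.096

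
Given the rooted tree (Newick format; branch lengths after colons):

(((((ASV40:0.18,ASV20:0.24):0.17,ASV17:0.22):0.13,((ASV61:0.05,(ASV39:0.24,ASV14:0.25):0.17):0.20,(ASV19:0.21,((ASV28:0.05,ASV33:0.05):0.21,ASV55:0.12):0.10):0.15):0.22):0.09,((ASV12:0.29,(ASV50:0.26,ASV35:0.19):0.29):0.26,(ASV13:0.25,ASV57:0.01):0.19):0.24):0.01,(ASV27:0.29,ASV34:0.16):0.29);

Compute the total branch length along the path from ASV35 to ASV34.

The path runs ASV35 → … → MRCA → … → ASV34; the MRCA is the root of the tree.
Branch lengths along that path: 0.19 + 0.29 + 0.26 + 0.24 + 0.01 + 0.29 + 0.16 = 1.44.

1.44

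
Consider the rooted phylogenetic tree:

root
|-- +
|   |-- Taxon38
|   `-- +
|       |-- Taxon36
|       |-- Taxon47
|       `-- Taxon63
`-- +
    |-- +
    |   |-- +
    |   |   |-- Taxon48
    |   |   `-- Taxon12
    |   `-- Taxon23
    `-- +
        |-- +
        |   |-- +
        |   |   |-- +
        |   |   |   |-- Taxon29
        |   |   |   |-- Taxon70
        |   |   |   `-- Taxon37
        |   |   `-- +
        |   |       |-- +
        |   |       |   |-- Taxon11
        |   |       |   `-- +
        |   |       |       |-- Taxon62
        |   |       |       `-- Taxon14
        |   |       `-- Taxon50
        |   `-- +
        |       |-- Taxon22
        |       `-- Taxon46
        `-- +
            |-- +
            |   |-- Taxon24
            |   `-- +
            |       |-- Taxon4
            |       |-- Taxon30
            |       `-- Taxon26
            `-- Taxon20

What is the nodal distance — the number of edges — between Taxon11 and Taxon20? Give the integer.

The MRCA of Taxon11 and Taxon20 is the node subtending ((((Taxon29,Taxon70,Taxon37),((Taxon11,(Taxon62,Taxon14)),Taxon50)),(Taxon22,Taxon46)),((Taxon24,(Taxon4,Taxon30,Taxon26)),Taxon20)).
From Taxon11 up to that node: 5 branches. From Taxon20 up to the same node: 2 branches. Total: 5 + 2 = 7.

7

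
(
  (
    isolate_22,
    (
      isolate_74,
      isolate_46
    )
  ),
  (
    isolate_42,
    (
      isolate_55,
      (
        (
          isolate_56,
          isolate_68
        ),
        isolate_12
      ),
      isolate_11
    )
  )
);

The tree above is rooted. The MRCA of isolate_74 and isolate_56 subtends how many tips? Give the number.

The MRCA of isolate_74 and isolate_56 is the root, so the clade is the entire tree.
That clade contains 9 terminal taxa: isolate_11, isolate_12, isolate_22, isolate_42, isolate_46, isolate_55, isolate_56, isolate_68, isolate_74.

9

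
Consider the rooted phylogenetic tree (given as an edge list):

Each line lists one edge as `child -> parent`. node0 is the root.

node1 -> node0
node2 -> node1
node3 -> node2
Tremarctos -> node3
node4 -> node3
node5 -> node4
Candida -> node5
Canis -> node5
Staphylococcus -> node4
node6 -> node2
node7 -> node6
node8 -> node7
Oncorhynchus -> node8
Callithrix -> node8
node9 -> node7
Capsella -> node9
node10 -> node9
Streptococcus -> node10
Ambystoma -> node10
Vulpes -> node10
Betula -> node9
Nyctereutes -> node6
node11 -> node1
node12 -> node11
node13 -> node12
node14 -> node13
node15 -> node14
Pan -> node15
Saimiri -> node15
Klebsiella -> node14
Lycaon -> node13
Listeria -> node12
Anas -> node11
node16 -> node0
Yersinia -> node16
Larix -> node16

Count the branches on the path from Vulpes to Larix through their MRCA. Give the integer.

9

The MRCA of Vulpes and Larix is the root of the tree.
From Vulpes up to that node: 7 branches. From Larix up to the same node: 2 branches. Total: 7 + 2 = 9.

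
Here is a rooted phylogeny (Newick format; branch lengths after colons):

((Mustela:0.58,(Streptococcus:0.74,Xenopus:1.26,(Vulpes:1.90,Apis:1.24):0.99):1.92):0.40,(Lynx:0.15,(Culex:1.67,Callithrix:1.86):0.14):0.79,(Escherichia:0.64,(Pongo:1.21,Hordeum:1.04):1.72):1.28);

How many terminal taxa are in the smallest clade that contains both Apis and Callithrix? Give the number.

11

The MRCA of Apis and Callithrix is the root, so the clade is the entire tree.
That clade contains 11 terminal taxa: Apis, Callithrix, Culex, Escherichia, Hordeum, Lynx, Mustela, Pongo, Streptococcus, Vulpes, Xenopus.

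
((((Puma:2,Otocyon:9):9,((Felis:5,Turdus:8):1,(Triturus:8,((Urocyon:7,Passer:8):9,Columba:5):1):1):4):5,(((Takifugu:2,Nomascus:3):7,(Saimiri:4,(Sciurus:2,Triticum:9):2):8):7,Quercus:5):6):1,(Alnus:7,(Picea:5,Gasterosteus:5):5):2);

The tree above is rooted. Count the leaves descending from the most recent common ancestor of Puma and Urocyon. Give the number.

8

The MRCA of Puma and Urocyon is the node subtending ((Puma,Otocyon),((Felis,Turdus),(Triturus,((Urocyon,Passer),Columba)))).
That clade contains 8 terminal taxa: Columba, Felis, Otocyon, Passer, Puma, Triturus, Turdus, Urocyon.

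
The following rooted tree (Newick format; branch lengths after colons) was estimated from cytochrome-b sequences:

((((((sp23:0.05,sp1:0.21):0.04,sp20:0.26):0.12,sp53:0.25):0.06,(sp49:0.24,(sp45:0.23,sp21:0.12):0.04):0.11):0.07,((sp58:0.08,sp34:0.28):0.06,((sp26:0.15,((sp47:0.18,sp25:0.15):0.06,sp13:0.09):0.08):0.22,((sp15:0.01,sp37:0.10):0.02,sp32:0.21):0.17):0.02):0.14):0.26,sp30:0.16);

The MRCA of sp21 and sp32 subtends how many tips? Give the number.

16

The MRCA of sp21 and sp32 is the node subtending (((((sp23,sp1),sp20),sp53),(sp49,(sp45,sp21))),((sp58,sp34),((sp26,((sp47,sp25),sp13)),((sp15,sp37),sp32)))).
That clade contains 16 terminal taxa: sp1, sp13, sp15, sp20, sp21, sp23, sp25, sp26, sp32, sp34, sp37, sp45, sp47, sp49, sp53, sp58.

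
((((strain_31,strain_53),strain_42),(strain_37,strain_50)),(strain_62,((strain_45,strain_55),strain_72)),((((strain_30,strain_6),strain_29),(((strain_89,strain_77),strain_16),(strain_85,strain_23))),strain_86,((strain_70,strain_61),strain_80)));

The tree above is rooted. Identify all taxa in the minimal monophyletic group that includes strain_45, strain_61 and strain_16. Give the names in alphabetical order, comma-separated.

strain_16, strain_23, strain_29, strain_30, strain_31, strain_37, strain_42, strain_45, strain_50, strain_53, strain_55, strain_6, strain_61, strain_62, strain_70, strain_72, strain_77, strain_80, strain_85, strain_86, strain_89

Tracing strain_45: it sits inside (strain_45,strain_55).
Tracing strain_61: it sits inside (strain_70,strain_61).
Tracing strain_16: it sits inside ((strain_89,strain_77),strain_16).
The smallest clade enclosing all 3 is the whole tree (their MRCA is the root), so the answer is all 21 tips in alphabetical order.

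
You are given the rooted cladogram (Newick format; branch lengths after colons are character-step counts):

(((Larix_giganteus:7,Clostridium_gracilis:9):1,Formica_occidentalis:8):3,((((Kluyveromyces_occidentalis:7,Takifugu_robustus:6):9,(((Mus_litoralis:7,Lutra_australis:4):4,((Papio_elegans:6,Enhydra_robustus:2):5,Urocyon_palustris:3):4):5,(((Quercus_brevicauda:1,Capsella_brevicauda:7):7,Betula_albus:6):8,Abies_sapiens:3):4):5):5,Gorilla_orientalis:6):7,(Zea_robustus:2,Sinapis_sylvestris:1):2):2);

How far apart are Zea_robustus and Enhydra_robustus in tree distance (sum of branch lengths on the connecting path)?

37

The path runs Zea_robustus → … → MRCA → … → Enhydra_robustus; the MRCA is the node subtending ((((Kluyveromyces_occidentalis,Takifugu_robustus),(((Mus_litoralis,Lutra_australis),((Papio_elegans,Enhydra_robustus),Urocyon_palustris)),(((Quercus_brevicauda,Capsella_brevicauda),Betula_albus),Abies_sapiens))),Gorilla_orientalis),(Zea_robustus,Sinapis_sylvestris)).
Branch lengths along that path: 2 + 2 + 7 + 5 + 5 + 5 + 4 + 5 + 2 = 37.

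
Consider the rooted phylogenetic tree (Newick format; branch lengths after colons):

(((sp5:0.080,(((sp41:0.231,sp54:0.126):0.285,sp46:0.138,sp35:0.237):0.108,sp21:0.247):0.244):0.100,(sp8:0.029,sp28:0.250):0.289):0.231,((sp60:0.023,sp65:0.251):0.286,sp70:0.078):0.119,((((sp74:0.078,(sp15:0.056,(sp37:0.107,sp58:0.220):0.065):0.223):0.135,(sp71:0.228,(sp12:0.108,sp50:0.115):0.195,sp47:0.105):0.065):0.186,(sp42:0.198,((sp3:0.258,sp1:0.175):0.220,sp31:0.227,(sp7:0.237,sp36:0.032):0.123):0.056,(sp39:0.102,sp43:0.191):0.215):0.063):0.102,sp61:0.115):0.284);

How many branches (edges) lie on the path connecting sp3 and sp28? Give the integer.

The MRCA of sp3 and sp28 is the root of the tree.
From sp3 up to that node: 6 branches. From sp28 up to the same node: 3 branches. Total: 6 + 3 = 9.

9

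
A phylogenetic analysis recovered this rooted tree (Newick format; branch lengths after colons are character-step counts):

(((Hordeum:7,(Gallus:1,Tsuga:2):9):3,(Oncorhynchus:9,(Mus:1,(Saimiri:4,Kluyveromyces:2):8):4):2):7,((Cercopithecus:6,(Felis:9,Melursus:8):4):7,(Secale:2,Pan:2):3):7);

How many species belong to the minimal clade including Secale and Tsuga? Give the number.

12

The MRCA of Secale and Tsuga is the root, so the clade is the entire tree.
That clade contains 12 terminal taxa: Cercopithecus, Felis, Gallus, Hordeum, Kluyveromyces, Melursus, Mus, Oncorhynchus, Pan, Saimiri, Secale, Tsuga.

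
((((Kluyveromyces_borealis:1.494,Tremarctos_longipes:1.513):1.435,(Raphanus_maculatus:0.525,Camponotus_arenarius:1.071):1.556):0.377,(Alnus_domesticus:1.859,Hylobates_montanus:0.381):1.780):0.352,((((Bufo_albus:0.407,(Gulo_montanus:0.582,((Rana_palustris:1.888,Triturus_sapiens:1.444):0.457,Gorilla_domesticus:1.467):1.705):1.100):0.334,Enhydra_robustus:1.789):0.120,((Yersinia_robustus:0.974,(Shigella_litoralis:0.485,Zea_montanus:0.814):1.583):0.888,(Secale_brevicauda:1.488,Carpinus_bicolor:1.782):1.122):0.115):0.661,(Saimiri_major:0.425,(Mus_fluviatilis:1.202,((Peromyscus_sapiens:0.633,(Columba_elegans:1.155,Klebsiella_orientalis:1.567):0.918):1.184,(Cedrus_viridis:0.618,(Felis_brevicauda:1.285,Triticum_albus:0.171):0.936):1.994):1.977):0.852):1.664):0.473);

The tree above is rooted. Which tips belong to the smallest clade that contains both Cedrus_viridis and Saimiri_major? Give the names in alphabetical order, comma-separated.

Cedrus_viridis, Columba_elegans, Felis_brevicauda, Klebsiella_orientalis, Mus_fluviatilis, Peromyscus_sapiens, Saimiri_major, Triticum_albus

Tracing Cedrus_viridis: it sits inside (Cedrus_viridis,(Felis_brevicauda,Triticum_albus)).
Tracing Saimiri_major: it sits inside (Saimiri_major,(Mus_fluviatilis,((Peromyscus_sapiens,(Columba_elegans,Klebsiella_orientalis)),(Cedrus_viridis,(Felis_brevicauda,Triticum_albus))))).
The smallest clade enclosing both is (Saimiri_major,(Mus_fluviatilis,((Peromyscus_sapiens,(Columba_elegans,Klebsiella_orientalis)),(Cedrus_viridis,(Felis_brevicauda,Triticum_albus))))); the answer is its 8 terminal taxa in alphabetical order.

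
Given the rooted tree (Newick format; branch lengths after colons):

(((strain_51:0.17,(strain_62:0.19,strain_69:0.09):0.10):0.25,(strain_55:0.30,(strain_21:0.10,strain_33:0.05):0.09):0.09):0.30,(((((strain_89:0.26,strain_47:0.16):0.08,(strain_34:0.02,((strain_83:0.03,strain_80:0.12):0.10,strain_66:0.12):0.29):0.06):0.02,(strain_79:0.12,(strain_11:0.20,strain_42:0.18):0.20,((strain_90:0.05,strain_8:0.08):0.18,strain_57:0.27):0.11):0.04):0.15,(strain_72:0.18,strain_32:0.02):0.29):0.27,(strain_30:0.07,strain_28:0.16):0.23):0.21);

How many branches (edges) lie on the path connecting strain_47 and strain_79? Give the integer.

The MRCA of strain_47 and strain_79 is the node subtending (((strain_89,strain_47),(strain_34,((strain_83,strain_80),strain_66))),(strain_79,(strain_11,strain_42),((strain_90,strain_8),strain_57))).
From strain_47 up to that node: 3 branches. From strain_79 up to the same node: 2 branches. Total: 3 + 2 = 5.

5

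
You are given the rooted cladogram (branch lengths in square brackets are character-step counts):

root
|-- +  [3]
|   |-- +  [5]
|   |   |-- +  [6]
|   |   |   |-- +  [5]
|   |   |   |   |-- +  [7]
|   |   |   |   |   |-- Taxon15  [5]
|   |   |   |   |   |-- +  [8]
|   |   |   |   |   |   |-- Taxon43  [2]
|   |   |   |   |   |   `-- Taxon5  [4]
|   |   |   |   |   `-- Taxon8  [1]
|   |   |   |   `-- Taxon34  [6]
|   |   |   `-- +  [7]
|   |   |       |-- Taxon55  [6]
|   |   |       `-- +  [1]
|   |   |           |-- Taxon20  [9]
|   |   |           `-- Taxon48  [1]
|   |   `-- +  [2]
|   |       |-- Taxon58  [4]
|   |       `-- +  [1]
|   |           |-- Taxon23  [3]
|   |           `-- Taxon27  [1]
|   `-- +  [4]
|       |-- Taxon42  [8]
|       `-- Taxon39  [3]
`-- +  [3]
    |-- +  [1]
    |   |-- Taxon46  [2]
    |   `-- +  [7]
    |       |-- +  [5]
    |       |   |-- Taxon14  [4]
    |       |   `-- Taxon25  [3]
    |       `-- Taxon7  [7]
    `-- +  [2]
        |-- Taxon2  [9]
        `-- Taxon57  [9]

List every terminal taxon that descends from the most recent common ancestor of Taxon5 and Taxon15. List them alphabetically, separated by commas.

Tracing Taxon5: it sits inside (Taxon43,Taxon5).
Tracing Taxon15: it sits inside (Taxon15,(Taxon43,Taxon5),Taxon8).
The smallest clade enclosing both is (Taxon15,(Taxon43,Taxon5),Taxon8); the answer is its 4 terminal taxa in alphabetical order.

Taxon15, Taxon43, Taxon5, Taxon8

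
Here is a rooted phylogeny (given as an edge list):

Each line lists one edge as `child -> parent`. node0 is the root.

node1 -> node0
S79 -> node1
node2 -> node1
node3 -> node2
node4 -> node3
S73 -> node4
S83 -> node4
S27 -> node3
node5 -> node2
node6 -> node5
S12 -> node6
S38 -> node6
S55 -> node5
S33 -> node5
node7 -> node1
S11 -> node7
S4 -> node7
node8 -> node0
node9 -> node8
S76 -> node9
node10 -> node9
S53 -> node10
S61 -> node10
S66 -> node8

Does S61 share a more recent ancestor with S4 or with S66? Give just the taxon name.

The MRCA of S61 and S66 subtends ((S76,(S53,S61)),S66) (4 taxa).
The MRCA of S61 and S4 is the root, subtending the entire tree (14 taxa).
The first is nested inside the second, so S61 shares a more recent common ancestor with S66.

S66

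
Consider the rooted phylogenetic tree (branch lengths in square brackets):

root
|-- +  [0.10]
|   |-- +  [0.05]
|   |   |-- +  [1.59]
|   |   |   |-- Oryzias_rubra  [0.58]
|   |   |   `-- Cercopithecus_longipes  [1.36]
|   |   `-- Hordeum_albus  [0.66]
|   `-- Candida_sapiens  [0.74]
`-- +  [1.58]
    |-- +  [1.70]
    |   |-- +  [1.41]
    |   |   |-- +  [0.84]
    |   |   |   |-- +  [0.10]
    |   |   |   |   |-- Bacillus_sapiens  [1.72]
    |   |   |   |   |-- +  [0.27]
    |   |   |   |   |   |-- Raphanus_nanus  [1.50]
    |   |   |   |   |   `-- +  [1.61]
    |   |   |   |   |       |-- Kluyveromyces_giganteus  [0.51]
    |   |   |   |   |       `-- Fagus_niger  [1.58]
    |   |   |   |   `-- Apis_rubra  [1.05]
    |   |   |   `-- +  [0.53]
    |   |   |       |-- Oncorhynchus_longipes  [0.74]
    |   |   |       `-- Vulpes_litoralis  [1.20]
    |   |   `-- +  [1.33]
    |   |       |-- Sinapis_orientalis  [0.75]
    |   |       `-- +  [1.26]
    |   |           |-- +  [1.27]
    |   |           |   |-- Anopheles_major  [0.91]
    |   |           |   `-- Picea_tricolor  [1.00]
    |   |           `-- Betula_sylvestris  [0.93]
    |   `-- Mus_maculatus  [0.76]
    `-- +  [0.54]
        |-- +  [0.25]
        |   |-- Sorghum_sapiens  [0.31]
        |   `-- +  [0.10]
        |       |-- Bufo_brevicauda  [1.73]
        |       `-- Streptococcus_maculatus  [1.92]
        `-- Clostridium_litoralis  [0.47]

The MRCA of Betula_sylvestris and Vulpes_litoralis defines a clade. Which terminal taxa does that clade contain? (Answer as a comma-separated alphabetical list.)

Anopheles_major, Apis_rubra, Bacillus_sapiens, Betula_sylvestris, Fagus_niger, Kluyveromyces_giganteus, Oncorhynchus_longipes, Picea_tricolor, Raphanus_nanus, Sinapis_orientalis, Vulpes_litoralis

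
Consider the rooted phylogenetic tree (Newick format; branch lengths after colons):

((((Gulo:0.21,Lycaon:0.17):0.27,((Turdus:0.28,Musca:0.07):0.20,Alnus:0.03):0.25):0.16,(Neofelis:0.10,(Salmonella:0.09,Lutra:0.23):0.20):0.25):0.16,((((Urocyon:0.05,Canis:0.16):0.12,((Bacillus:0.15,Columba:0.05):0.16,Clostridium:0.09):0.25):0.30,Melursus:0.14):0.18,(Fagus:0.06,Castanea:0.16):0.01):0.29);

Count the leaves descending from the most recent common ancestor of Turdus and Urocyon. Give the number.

16

The MRCA of Turdus and Urocyon is the root, so the clade is the entire tree.
That clade contains 16 terminal taxa: Alnus, Bacillus, Canis, Castanea, Clostridium, Columba, Fagus, Gulo, Lutra, Lycaon, Melursus, Musca, Neofelis, Salmonella, Turdus, Urocyon.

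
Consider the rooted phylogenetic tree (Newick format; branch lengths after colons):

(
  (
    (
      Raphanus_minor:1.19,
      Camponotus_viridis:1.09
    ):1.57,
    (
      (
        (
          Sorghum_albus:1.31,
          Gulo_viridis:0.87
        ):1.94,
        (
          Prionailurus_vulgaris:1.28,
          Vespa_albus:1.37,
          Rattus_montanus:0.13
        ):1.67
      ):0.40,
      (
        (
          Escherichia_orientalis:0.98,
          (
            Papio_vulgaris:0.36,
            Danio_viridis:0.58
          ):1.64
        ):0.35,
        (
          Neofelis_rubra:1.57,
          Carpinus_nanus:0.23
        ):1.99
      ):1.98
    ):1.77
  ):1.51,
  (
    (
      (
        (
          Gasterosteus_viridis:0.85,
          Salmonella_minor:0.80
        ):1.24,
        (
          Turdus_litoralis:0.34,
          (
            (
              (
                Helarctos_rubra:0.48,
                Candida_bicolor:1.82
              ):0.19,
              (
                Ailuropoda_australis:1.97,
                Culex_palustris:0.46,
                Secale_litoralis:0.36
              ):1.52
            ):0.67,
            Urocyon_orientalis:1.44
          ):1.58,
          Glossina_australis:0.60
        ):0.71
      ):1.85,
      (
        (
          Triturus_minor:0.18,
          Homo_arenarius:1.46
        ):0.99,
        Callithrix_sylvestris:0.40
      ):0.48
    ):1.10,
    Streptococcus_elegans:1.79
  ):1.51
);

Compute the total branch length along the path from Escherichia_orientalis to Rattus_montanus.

The path runs Escherichia_orientalis → … → MRCA → … → Rattus_montanus; the MRCA is the node subtending (((Sorghum_albus,Gulo_viridis),(Prionailurus_vulgaris,Vespa_albus,Rattus_montanus)),((Escherichia_orientalis,(Papio_vulgaris,Danio_viridis)),(Neofelis_rubra,Carpinus_nanus))).
Branch lengths along that path: 0.98 + 0.35 + 1.98 + 0.40 + 1.67 + 0.13 = 5.51.

5.51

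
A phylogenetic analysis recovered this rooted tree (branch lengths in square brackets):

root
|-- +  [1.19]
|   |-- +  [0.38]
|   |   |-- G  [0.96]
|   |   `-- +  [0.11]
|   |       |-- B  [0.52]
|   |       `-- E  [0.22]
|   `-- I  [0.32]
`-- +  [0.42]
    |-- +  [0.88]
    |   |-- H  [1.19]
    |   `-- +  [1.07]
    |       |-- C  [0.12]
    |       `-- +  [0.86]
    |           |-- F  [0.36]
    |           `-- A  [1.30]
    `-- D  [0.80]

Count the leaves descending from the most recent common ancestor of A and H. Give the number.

4

The MRCA of A and H is the node subtending (H,(C,(F,A))).
That clade contains 4 terminal taxa: A, C, F, H.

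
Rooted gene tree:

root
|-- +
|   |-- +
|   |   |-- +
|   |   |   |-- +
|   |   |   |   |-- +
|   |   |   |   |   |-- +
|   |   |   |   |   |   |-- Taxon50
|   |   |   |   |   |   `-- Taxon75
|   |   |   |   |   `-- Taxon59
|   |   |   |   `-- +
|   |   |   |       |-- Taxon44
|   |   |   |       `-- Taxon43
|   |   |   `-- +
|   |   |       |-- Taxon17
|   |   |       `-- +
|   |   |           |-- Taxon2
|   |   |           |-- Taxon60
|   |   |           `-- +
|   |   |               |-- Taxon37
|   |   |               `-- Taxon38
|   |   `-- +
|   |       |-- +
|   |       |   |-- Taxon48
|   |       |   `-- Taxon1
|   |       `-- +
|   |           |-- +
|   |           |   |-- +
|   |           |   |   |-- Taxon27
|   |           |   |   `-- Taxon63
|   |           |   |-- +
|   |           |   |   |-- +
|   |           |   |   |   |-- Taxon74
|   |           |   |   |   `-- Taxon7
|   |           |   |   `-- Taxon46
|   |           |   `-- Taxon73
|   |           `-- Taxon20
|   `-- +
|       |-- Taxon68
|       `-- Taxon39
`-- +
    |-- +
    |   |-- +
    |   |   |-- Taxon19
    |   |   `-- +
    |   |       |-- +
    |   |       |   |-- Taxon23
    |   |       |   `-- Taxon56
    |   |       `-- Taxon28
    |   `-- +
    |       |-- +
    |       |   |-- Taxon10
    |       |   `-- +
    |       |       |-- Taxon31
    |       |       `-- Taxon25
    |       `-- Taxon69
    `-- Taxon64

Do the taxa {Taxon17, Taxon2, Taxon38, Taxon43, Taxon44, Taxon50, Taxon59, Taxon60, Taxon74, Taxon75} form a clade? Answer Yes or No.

No

The MRCA of the listed taxa subtends (((((Taxon50,Taxon75),Taxon59),(Taxon44,Taxon43)),(Taxon17,(Taxon2,Taxon60,(Taxon37,Taxon38)))),((Taxon48,Taxon1),(((Taxon27,Taxon63),((Taxon74,Taxon7),Taxon46),Taxon73),Taxon20))).
That clade also contains Taxon1, Taxon20, Taxon27, Taxon37, Taxon46, Taxon48, Taxon63, Taxon7, Taxon73, which are not in the proposed group, so the group is not monophyletic.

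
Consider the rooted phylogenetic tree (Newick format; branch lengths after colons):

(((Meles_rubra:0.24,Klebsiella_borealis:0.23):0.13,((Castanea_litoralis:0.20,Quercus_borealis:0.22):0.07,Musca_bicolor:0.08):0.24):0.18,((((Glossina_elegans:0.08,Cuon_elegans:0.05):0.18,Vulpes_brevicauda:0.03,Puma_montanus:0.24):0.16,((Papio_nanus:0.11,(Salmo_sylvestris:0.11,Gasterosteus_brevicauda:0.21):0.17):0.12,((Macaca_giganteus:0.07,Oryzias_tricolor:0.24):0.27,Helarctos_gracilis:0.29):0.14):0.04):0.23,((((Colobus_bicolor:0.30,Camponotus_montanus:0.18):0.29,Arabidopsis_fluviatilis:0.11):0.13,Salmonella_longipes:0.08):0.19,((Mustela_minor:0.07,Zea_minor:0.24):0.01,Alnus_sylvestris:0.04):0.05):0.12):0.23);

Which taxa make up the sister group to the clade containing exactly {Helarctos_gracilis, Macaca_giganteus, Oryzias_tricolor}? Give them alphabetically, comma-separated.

The clade containing exactly {Helarctos_gracilis, Macaca_giganteus, Oryzias_tricolor} attaches to the tree at the node subtending ((Papio_nanus,(Salmo_sylvestris,Gasterosteus_brevicauda)),((Macaca_giganteus,Oryzias_tricolor),Helarctos_gracilis)).
The other lineage descending from that same node — the sister group — is (Papio_nanus,(Salmo_sylvestris,Gasterosteus_brevicauda)); its 3 tips in alphabetical order are the answer.

Gasterosteus_brevicauda, Papio_nanus, Salmo_sylvestris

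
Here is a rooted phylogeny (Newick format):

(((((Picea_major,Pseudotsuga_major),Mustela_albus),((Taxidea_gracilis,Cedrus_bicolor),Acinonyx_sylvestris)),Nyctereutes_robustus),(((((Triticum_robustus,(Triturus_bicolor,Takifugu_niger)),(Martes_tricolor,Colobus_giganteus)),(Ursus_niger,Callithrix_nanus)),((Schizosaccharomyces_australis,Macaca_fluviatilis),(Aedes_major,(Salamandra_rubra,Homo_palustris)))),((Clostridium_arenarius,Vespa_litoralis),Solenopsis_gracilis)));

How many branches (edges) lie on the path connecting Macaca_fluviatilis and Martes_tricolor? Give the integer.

7

The MRCA of Macaca_fluviatilis and Martes_tricolor is the node subtending ((((Triticum_robustus,(Triturus_bicolor,Takifugu_niger)),(Martes_tricolor,Colobus_giganteus)),(Ursus_niger,Callithrix_nanus)),((Schizosaccharomyces_australis,Macaca_fluviatilis),(Aedes_major,(Salamandra_rubra,Homo_palustris)))).
From Macaca_fluviatilis up to that node: 3 branches. From Martes_tricolor up to the same node: 4 branches. Total: 3 + 4 = 7.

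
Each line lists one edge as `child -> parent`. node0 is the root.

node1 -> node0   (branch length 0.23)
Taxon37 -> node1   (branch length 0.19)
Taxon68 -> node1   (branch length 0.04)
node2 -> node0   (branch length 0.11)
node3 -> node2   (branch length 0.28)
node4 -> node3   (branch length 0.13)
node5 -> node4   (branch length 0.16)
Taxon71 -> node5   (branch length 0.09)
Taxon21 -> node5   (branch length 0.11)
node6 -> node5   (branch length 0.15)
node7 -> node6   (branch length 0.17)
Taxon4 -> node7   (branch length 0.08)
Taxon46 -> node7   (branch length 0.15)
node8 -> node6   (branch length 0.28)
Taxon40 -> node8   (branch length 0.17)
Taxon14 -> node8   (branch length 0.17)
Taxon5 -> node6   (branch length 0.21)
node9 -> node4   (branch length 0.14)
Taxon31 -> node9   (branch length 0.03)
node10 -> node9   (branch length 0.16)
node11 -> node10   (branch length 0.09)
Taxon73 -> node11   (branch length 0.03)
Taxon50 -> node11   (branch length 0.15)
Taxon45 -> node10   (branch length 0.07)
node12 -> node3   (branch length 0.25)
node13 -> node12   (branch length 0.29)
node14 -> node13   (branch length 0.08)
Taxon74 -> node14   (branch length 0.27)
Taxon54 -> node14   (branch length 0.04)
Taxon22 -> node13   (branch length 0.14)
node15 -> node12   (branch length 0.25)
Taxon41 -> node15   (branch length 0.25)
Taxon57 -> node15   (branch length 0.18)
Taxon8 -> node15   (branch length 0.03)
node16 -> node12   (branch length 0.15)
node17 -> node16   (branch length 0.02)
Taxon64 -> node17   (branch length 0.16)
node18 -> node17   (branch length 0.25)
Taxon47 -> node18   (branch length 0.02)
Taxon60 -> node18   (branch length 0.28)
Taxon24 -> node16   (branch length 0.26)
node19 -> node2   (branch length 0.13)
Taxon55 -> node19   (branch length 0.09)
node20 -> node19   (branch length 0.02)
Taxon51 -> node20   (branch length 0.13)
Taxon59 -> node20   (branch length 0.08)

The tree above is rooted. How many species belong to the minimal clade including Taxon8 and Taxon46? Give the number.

The MRCA of Taxon8 and Taxon46 is the node subtending (((Taxon71,Taxon21,((Taxon4,Taxon46),(Taxon40,Taxon14),Taxon5)),(Taxon31,((Taxon73,Taxon50),Taxon45))),(((Taxon74,Taxon54),Taxon22),(Taxon41,Taxon57,Taxon8),((Taxon64,(Taxon47,Taxon60)),Taxon24))).
That clade contains 21 terminal taxa: Taxon14, Taxon21, Taxon22, Taxon24, Taxon31, Taxon4, Taxon40, Taxon41, Taxon45, Taxon46, Taxon47, Taxon5, Taxon50, Taxon54, Taxon57, Taxon60, Taxon64, Taxon71, Taxon73, Taxon74, Taxon8.

21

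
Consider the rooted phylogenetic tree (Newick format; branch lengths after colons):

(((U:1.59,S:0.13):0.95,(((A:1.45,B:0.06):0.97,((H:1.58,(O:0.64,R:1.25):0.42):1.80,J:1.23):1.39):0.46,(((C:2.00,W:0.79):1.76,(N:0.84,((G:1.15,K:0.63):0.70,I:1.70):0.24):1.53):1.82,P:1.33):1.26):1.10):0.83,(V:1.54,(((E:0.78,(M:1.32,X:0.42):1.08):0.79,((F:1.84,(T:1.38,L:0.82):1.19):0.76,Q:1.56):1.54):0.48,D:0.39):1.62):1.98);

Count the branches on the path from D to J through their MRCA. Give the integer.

The MRCA of D and J is the root of the tree.
From D up to that node: 3 branches. From J up to the same node: 5 branches. Total: 3 + 5 = 8.

8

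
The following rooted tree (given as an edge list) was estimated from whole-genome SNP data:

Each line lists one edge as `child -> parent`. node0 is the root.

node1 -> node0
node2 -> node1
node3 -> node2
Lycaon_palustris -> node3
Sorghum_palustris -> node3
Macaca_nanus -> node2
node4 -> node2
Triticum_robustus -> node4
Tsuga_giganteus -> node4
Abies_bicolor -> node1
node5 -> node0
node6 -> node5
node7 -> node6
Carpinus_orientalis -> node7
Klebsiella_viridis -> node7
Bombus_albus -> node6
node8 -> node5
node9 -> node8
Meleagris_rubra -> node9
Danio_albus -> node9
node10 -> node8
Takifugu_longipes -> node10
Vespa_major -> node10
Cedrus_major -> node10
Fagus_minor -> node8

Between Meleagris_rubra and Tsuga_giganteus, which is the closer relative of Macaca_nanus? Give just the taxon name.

The MRCA of Macaca_nanus and Tsuga_giganteus subtends ((Lycaon_palustris,Sorghum_palustris),Macaca_nanus,(Triticum_robustus,Tsuga_giganteus)) (5 taxa).
The MRCA of Macaca_nanus and Meleagris_rubra is the root, subtending the entire tree (15 taxa).
The first is nested inside the second, so Macaca_nanus shares a more recent common ancestor with Tsuga_giganteus.

Tsuga_giganteus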